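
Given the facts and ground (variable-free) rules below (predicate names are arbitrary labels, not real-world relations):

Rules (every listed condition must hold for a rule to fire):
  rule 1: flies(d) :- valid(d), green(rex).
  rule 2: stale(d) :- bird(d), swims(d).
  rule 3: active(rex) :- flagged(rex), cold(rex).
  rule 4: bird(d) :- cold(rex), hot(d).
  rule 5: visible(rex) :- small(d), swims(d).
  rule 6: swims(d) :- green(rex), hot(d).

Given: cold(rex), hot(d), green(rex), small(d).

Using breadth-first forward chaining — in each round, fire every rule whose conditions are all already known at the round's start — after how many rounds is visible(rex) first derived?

2

Round 1: rule 4 [bird(d) :- cold(rex), hot(d).]; rule 6 [swims(d) :- green(rex), hot(d).]. New: bird(d), swims(d).
Round 2: rule 2 [stale(d) :- bird(d), swims(d).]; rule 5 [visible(rex) :- small(d), swims(d).]. New: stale(d), visible(rex).
visible(rex) first appears in round 2.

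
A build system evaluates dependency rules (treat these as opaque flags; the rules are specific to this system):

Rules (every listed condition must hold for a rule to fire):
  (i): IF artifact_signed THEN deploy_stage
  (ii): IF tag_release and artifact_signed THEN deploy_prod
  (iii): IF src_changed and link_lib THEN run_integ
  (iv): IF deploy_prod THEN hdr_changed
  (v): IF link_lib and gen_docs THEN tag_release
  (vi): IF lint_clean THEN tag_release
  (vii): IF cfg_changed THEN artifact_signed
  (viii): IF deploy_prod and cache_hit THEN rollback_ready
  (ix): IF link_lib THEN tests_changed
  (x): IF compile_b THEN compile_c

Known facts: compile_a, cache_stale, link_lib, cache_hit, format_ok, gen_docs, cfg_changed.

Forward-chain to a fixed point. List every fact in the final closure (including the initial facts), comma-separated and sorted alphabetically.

Round 1: (v) [IF link_lib and gen_docs THEN tag_release]; (vii) [IF cfg_changed THEN artifact_signed]; (ix) [IF link_lib THEN tests_changed]. New: tag_release, artifact_signed, tests_changed.
Round 2: (i) [IF artifact_signed THEN deploy_stage]; (ii) [IF tag_release and artifact_signed THEN deploy_prod]. New: deploy_stage, deploy_prod.
Round 3: (iv) [IF deploy_prod THEN hdr_changed]; (viii) [IF deploy_prod and cache_hit THEN rollback_ready]. New: hdr_changed, rollback_ready.

artifact_signed, cache_hit, cache_stale, cfg_changed, compile_a, deploy_prod, deploy_stage, format_ok, gen_docs, hdr_changed, link_lib, rollback_ready, tag_release, tests_changed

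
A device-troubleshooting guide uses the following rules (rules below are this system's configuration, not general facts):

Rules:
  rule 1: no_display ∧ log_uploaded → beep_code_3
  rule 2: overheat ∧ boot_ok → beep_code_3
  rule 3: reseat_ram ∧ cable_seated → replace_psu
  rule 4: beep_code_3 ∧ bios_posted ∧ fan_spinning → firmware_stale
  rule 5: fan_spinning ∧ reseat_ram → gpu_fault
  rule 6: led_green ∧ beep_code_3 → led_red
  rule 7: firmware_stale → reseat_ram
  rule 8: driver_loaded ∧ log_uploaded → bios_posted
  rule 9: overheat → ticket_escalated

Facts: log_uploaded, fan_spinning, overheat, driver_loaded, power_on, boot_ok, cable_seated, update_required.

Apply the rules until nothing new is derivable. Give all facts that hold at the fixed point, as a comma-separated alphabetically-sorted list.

Round 1: rule 2 [overheat ∧ boot_ok → beep_code_3]; rule 8 [driver_loaded ∧ log_uploaded → bios_posted]; rule 9 [overheat → ticket_escalated]. Adds beep_code_3, bios_posted, ticket_escalated.
Round 2: rule 4 [beep_code_3 ∧ bios_posted ∧ fan_spinning → firmware_stale]. Adds firmware_stale.
Round 3: rule 7 [firmware_stale → reseat_ram]. Adds reseat_ram.
Round 4: rule 3 [reseat_ram ∧ cable_seated → replace_psu]; rule 5 [fan_spinning ∧ reseat_ram → gpu_fault]. Adds replace_psu, gpu_fault.

beep_code_3, bios_posted, boot_ok, cable_seated, driver_loaded, fan_spinning, firmware_stale, gpu_fault, log_uploaded, overheat, power_on, replace_psu, reseat_ram, ticket_escalated, update_required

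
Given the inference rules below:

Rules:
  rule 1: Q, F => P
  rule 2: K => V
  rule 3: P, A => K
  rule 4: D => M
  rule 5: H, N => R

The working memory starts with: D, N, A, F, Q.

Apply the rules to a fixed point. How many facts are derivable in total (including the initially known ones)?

Round 1: rule 1 [Q, F => P]; rule 4 [D => M]. New: P, M.
Round 2: rule 3 [P, A => K]. New: K.
Round 3: rule 2 [K => V]. New: V.
Closure: {A, D, F, K, M, N, P, Q, V} — 9 facts.

9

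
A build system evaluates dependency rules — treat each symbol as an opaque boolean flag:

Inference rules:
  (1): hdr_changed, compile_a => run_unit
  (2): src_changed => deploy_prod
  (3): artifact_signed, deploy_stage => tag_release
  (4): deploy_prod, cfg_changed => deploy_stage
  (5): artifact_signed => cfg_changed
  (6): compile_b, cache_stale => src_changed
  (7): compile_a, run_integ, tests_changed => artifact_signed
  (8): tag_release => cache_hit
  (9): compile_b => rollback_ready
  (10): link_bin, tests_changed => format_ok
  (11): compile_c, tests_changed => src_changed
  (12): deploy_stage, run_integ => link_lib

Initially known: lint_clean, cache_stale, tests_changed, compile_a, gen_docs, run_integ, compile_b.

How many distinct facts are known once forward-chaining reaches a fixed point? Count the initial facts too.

16

[1] (6) [compile_b, cache_stale => src_changed]; (7) [compile_a, run_integ, tests_changed => artifact_signed]; (9) [compile_b => rollback_ready]. ⇒ new: src_changed, artifact_signed, rollback_ready.
[2] (2) [src_changed => deploy_prod]; (5) [artifact_signed => cfg_changed]. ⇒ new: deploy_prod, cfg_changed.
[3] (4) [deploy_prod, cfg_changed => deploy_stage]. ⇒ new: deploy_stage.
[4] (3) [artifact_signed, deploy_stage => tag_release]; (12) [deploy_stage, run_integ => link_lib]. ⇒ new: tag_release, link_lib.
[5] (8) [tag_release => cache_hit]. ⇒ new: cache_hit.
Closure: {artifact_signed, cache_hit, cache_stale, cfg_changed, compile_a, compile_b, deploy_prod, deploy_stage, gen_docs, link_lib, lint_clean, rollback_ready, run_integ, src_changed, tag_release, tests_changed} — 16 facts.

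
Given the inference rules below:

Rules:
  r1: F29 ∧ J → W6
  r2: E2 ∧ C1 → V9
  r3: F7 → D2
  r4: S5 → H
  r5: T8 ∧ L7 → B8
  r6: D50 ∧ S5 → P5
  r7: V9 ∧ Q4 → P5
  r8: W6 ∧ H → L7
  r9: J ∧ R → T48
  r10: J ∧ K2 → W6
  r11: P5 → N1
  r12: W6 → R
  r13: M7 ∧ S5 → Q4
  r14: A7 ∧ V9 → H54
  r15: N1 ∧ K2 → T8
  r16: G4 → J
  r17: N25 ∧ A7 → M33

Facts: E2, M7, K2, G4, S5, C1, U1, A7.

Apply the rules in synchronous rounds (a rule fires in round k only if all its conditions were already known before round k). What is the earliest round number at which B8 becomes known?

Round 1 fires r2, r4, r13, r16, giving V9, H, Q4, J.
Round 2 fires r7, r10, r14, giving P5, W6, H54.
Round 3 fires r8, r11, r12, giving L7, N1, R.
Round 4 fires r9, r15, giving T48, T8.
Round 5 fires r5, giving B8.
B8 first appears in round 5.

5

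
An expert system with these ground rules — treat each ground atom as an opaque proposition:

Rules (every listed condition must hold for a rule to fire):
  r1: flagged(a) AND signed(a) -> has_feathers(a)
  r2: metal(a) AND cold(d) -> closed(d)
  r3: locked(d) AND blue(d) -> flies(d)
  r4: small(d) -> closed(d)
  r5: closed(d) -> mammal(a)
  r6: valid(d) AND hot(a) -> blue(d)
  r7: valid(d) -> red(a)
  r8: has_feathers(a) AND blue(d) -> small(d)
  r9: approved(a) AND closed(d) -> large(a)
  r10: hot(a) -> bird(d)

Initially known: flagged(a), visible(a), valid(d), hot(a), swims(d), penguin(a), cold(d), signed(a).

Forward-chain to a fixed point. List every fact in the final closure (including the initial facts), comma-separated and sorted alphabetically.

bird(d), blue(d), closed(d), cold(d), flagged(a), has_feathers(a), hot(a), mammal(a), penguin(a), red(a), signed(a), small(d), swims(d), valid(d), visible(a)

Round 1 — r1, r6, r7, r10, derive has_feathers(a), blue(d), red(a), bird(d).
Round 2 — r8, derive small(d).
Round 3 — r4, derive closed(d).
Round 4 — r5, derive mammal(a).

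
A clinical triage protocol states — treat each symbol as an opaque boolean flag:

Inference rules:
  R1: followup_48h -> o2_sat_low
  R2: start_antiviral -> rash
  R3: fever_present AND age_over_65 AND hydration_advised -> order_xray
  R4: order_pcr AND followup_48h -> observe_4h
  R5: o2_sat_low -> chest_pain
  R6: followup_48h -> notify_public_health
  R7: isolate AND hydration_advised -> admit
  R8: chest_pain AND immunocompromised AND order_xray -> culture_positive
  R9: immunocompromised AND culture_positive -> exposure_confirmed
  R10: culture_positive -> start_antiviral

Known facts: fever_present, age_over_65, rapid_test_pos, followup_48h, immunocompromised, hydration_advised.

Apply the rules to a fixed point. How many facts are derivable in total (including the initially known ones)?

14

Round 1: R1 [followup_48h -> o2_sat_low]; R3 [fever_present AND age_over_65 AND hydration_advised -> order_xray]; R6 [followup_48h -> notify_public_health]. New: o2_sat_low, order_xray, notify_public_health.
Round 2: R5 [o2_sat_low -> chest_pain]. New: chest_pain.
Round 3: R8 [chest_pain AND immunocompromised AND order_xray -> culture_positive]. New: culture_positive.
Round 4: R9 [immunocompromised AND culture_positive -> exposure_confirmed]; R10 [culture_positive -> start_antiviral]. New: exposure_confirmed, start_antiviral.
Round 5: R2 [start_antiviral -> rash]. New: rash.
Closure: {age_over_65, chest_pain, culture_positive, exposure_confirmed, fever_present, followup_48h, hydration_advised, immunocompromised, notify_public_health, o2_sat_low, order_xray, rapid_test_pos, rash, start_antiviral} — 14 facts.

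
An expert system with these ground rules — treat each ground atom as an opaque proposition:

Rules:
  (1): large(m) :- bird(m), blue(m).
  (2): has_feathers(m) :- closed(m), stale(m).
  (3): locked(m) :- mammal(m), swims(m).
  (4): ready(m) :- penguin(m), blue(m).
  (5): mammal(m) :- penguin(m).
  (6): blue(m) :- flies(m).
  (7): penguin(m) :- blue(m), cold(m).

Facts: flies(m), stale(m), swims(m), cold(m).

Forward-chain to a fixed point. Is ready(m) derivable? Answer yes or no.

yes

Round 1: (6) [blue(m) :- flies(m).]. New: blue(m).
Round 2: (7) [penguin(m) :- blue(m), cold(m).]. New: penguin(m).
Round 3: (4) [ready(m) :- penguin(m), blue(m).]; (5) [mammal(m) :- penguin(m).]. New: ready(m), mammal(m).
Round 4: (3) [locked(m) :- mammal(m), swims(m).]. New: locked(m).
ready(m) appears in round 3, so it is derivable.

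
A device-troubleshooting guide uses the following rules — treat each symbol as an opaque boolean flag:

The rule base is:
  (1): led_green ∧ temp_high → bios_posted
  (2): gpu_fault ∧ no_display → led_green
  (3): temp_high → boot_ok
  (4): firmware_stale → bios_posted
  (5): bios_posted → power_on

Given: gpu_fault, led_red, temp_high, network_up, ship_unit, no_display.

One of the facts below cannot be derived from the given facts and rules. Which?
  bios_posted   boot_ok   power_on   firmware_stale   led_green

Round 1 — (2), (3), derive led_green, boot_ok.
Round 2 — (1), derive bios_posted.
Round 3 — (5), derive power_on.
Derived: boot_ok (round 1), power_on (round 3), led_green (round 1), bios_posted (round 2). firmware_stale never appears in any round.

firmware_stale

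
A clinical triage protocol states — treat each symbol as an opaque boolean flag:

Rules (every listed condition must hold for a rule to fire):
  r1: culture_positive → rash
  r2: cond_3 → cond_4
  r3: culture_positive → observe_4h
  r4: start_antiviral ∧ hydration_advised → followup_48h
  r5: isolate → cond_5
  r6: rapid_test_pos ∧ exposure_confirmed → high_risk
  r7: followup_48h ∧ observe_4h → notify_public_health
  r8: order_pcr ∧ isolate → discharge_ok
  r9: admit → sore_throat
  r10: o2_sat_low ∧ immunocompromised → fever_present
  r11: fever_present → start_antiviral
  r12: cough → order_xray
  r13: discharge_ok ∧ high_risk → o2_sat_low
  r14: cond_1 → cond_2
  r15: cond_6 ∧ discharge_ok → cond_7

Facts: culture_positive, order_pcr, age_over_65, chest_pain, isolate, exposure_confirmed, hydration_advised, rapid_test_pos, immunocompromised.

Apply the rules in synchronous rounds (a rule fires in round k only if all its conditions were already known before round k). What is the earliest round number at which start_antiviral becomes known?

4

Round 1 — r1, r3, r5, r6, r8, derive rash, observe_4h, cond_5, high_risk, discharge_ok.
Round 2 — r13, derive o2_sat_low.
Round 3 — r10, derive fever_present.
Round 4 — r11, derive start_antiviral.
start_antiviral first appears in round 4.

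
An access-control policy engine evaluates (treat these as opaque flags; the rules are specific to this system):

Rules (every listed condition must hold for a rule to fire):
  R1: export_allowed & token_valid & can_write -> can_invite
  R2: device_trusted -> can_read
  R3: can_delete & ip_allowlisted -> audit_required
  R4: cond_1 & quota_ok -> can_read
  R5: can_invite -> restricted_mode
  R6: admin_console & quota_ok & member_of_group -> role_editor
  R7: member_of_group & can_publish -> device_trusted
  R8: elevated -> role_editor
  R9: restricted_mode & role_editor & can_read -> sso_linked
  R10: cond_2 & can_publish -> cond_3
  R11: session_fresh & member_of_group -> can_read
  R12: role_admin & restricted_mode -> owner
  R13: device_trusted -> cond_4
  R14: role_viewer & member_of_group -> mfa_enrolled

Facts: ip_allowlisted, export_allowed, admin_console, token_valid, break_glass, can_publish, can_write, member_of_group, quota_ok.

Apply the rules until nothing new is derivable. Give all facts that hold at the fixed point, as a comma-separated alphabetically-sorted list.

Round 1: R1 [export_allowed & token_valid & can_write -> can_invite]; R6 [admin_console & quota_ok & member_of_group -> role_editor]; R7 [member_of_group & can_publish -> device_trusted]. New: can_invite, role_editor, device_trusted.
Round 2: R2 [device_trusted -> can_read]; R5 [can_invite -> restricted_mode]; R13 [device_trusted -> cond_4]. New: can_read, restricted_mode, cond_4.
Round 3: R9 [restricted_mode & role_editor & can_read -> sso_linked]. New: sso_linked.

admin_console, break_glass, can_invite, can_publish, can_read, can_write, cond_4, device_trusted, export_allowed, ip_allowlisted, member_of_group, quota_ok, restricted_mode, role_editor, sso_linked, token_valid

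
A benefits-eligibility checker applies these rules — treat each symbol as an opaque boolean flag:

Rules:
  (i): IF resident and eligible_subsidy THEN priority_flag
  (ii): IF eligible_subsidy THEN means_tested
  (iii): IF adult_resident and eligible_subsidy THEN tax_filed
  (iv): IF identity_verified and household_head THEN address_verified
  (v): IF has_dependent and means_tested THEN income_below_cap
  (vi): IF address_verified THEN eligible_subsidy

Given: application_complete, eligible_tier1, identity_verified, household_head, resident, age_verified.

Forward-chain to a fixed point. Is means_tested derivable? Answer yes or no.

yes

Round 1 fires (iv), giving address_verified.
Round 2 fires (vi), giving eligible_subsidy.
Round 3 fires (i), (ii), giving priority_flag, means_tested.
means_tested appears in round 3, so it is derivable.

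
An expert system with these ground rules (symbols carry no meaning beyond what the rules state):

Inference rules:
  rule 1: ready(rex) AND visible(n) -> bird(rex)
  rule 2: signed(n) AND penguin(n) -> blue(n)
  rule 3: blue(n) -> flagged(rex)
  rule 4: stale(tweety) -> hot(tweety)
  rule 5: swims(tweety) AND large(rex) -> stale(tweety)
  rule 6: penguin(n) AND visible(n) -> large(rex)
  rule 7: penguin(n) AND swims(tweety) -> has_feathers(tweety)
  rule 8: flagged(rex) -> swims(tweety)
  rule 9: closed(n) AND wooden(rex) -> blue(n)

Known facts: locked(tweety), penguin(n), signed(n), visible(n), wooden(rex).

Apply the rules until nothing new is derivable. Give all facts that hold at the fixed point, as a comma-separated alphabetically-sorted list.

blue(n), flagged(rex), has_feathers(tweety), hot(tweety), large(rex), locked(tweety), penguin(n), signed(n), stale(tweety), swims(tweety), visible(n), wooden(rex)

Round 1: rule 2 [signed(n) AND penguin(n) -> blue(n)]; rule 6 [penguin(n) AND visible(n) -> large(rex)]. Adds blue(n), large(rex).
Round 2: rule 3 [blue(n) -> flagged(rex)]. Adds flagged(rex).
Round 3: rule 8 [flagged(rex) -> swims(tweety)]. Adds swims(tweety).
Round 4: rule 5 [swims(tweety) AND large(rex) -> stale(tweety)]; rule 7 [penguin(n) AND swims(tweety) -> has_feathers(tweety)]. Adds stale(tweety), has_feathers(tweety).
Round 5: rule 4 [stale(tweety) -> hot(tweety)]. Adds hot(tweety).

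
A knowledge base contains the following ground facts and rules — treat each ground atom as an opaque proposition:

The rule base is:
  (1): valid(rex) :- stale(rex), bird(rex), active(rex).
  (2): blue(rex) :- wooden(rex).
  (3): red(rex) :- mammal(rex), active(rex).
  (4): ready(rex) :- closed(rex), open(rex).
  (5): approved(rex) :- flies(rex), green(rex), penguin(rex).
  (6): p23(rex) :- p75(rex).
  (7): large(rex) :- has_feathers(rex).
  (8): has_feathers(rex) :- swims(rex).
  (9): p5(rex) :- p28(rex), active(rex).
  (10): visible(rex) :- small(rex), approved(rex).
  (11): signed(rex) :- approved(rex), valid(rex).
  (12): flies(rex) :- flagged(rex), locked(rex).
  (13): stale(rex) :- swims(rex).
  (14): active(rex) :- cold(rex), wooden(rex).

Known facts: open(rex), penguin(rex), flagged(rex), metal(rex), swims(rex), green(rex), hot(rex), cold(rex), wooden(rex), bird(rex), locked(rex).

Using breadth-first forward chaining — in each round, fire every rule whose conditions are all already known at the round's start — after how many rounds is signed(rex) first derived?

[1] (2) [blue(rex) :- wooden(rex).]; (8) [has_feathers(rex) :- swims(rex).]; (12) [flies(rex) :- flagged(rex), locked(rex).]; (13) [stale(rex) :- swims(rex).]; (14) [active(rex) :- cold(rex), wooden(rex).]. ⇒ new: blue(rex), has_feathers(rex), flies(rex), stale(rex), active(rex).
[2] (1) [valid(rex) :- stale(rex), bird(rex), active(rex).]; (5) [approved(rex) :- flies(rex), green(rex), penguin(rex).]; (7) [large(rex) :- has_feathers(rex).]. ⇒ new: valid(rex), approved(rex), large(rex).
[3] (11) [signed(rex) :- approved(rex), valid(rex).]. ⇒ new: signed(rex).
signed(rex) first appears in round 3.

3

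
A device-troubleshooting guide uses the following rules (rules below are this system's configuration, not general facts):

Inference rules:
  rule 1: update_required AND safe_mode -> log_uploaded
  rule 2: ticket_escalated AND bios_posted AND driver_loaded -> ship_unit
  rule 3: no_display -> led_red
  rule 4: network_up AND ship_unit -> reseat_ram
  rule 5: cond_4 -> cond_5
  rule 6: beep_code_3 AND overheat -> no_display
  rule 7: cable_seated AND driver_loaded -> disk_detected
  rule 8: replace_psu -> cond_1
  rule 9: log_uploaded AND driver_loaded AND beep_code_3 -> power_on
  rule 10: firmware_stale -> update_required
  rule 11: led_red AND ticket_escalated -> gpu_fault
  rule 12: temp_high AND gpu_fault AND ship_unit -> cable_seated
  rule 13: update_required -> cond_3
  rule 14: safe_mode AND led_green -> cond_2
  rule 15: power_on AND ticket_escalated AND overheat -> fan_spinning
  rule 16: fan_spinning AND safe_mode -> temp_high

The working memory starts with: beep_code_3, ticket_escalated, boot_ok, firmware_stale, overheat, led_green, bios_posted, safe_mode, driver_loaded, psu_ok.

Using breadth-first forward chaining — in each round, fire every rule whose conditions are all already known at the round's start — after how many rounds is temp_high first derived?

[1] rule 2 [ticket_escalated AND bios_posted AND driver_loaded -> ship_unit]; rule 6 [beep_code_3 AND overheat -> no_display]; rule 10 [firmware_stale -> update_required]; rule 14 [safe_mode AND led_green -> cond_2]. ⇒ new: ship_unit, no_display, update_required, cond_2.
[2] rule 1 [update_required AND safe_mode -> log_uploaded]; rule 3 [no_display -> led_red]; rule 13 [update_required -> cond_3]. ⇒ new: log_uploaded, led_red, cond_3.
[3] rule 9 [log_uploaded AND driver_loaded AND beep_code_3 -> power_on]; rule 11 [led_red AND ticket_escalated -> gpu_fault]. ⇒ new: power_on, gpu_fault.
[4] rule 15 [power_on AND ticket_escalated AND overheat -> fan_spinning]. ⇒ new: fan_spinning.
[5] rule 16 [fan_spinning AND safe_mode -> temp_high]. ⇒ new: temp_high.
temp_high first appears in round 5.

5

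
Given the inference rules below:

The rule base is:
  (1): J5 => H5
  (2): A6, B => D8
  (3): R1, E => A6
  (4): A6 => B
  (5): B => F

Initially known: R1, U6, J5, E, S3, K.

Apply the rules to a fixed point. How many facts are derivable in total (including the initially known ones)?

Round 1 — (1), (3), derive H5, A6.
Round 2 — (4), derive B.
Round 3 — (2), (5), derive D8, F.
Closure: {A6, B, D8, E, F, H5, J5, K, R1, S3, U6} — 11 facts.

11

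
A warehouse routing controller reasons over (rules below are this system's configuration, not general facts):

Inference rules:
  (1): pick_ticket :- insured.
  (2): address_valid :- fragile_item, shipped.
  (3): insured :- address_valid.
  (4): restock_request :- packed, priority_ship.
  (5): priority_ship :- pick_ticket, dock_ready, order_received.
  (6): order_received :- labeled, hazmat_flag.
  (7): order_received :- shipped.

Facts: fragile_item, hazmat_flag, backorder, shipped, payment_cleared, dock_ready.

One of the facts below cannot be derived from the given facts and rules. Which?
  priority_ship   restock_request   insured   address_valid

[1] (2) [address_valid :- fragile_item, shipped.]; (7) [order_received :- shipped.]. ⇒ new: address_valid, order_received.
[2] (3) [insured :- address_valid.]. ⇒ new: insured.
[3] (1) [pick_ticket :- insured.]. ⇒ new: pick_ticket.
[4] (5) [priority_ship :- pick_ticket, dock_ready, order_received.]. ⇒ new: priority_ship.
Derived: insured (round 2), priority_ship (round 4), address_valid (round 1). restock_request never appears in any round.

restock_request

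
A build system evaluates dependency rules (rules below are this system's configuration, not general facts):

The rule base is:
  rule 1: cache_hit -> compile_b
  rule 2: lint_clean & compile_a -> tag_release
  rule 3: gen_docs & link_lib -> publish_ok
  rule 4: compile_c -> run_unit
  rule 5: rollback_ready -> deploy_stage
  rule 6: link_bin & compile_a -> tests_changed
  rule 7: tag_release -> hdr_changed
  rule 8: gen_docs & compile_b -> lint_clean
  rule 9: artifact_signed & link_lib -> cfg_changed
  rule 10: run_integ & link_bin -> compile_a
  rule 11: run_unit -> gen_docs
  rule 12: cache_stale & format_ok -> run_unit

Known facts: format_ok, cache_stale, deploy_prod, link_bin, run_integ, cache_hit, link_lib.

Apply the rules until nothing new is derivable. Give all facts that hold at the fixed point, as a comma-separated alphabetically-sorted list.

Round 1 fires rule 1, rule 10, rule 12, giving compile_b, compile_a, run_unit.
Round 2 fires rule 6, rule 11, giving tests_changed, gen_docs.
Round 3 fires rule 3, rule 8, giving publish_ok, lint_clean.
Round 4 fires rule 2, giving tag_release.
Round 5 fires rule 7, giving hdr_changed.

cache_hit, cache_stale, compile_a, compile_b, deploy_prod, format_ok, gen_docs, hdr_changed, link_bin, link_lib, lint_clean, publish_ok, run_integ, run_unit, tag_release, tests_changed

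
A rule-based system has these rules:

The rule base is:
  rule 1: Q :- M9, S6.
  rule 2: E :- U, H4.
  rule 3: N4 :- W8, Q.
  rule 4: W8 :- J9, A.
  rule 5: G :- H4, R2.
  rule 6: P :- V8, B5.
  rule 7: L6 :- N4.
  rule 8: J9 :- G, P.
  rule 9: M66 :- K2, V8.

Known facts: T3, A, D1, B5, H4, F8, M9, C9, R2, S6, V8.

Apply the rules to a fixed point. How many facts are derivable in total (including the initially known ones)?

[1] rule 1 [Q :- M9, S6.]; rule 5 [G :- H4, R2.]; rule 6 [P :- V8, B5.]. ⇒ new: Q, G, P.
[2] rule 8 [J9 :- G, P.]. ⇒ new: J9.
[3] rule 4 [W8 :- J9, A.]. ⇒ new: W8.
[4] rule 3 [N4 :- W8, Q.]. ⇒ new: N4.
[5] rule 7 [L6 :- N4.]. ⇒ new: L6.
Closure: {A, B5, C9, D1, F8, G, H4, J9, L6, M9, N4, P, Q, R2, S6, T3, V8, W8} — 18 facts.

18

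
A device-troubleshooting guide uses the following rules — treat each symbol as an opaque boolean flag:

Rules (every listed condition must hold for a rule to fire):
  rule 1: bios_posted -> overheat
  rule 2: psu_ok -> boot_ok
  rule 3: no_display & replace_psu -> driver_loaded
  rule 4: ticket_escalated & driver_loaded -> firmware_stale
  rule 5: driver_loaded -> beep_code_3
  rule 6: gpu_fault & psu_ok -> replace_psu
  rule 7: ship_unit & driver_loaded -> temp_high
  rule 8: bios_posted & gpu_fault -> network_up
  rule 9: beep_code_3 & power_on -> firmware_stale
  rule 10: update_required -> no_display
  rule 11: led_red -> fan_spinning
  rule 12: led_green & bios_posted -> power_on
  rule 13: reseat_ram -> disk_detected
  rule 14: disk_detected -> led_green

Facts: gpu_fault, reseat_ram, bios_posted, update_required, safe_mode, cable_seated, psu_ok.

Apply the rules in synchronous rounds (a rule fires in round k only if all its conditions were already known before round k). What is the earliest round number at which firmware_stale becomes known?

[1] rule 1 [bios_posted -> overheat]; rule 2 [psu_ok -> boot_ok]; rule 6 [gpu_fault & psu_ok -> replace_psu]; rule 8 [bios_posted & gpu_fault -> network_up]; rule 10 [update_required -> no_display]; rule 13 [reseat_ram -> disk_detected]. ⇒ new: overheat, boot_ok, replace_psu, network_up, no_display, disk_detected.
[2] rule 3 [no_display & replace_psu -> driver_loaded]; rule 14 [disk_detected -> led_green]. ⇒ new: driver_loaded, led_green.
[3] rule 5 [driver_loaded -> beep_code_3]; rule 12 [led_green & bios_posted -> power_on]. ⇒ new: beep_code_3, power_on.
[4] rule 9 [beep_code_3 & power_on -> firmware_stale]. ⇒ new: firmware_stale.
firmware_stale first appears in round 4.

4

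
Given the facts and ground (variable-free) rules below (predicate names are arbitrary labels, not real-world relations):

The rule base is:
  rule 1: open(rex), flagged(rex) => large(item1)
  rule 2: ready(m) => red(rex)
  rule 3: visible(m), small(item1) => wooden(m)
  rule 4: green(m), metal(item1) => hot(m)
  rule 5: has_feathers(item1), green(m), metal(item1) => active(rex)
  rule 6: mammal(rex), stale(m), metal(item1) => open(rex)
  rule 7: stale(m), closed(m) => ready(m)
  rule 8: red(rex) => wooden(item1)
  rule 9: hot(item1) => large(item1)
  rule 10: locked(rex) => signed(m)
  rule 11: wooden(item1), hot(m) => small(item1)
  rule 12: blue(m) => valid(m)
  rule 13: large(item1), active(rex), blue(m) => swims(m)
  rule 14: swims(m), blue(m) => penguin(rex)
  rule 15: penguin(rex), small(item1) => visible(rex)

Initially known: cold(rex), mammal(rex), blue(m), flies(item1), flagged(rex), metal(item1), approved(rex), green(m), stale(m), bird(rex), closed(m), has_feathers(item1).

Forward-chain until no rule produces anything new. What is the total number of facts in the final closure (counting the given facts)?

Round 1 — rule 4, rule 5, rule 6, rule 7, rule 12, derive hot(m), active(rex), open(rex), ready(m), valid(m).
Round 2 — rule 1, rule 2, derive large(item1), red(rex).
Round 3 — rule 8, rule 13, derive wooden(item1), swims(m).
Round 4 — rule 11, rule 14, derive small(item1), penguin(rex).
Round 5 — rule 15, derive visible(rex).
Closure: {active(rex), approved(rex), bird(rex), blue(m), closed(m), cold(rex), flagged(rex), flies(item1), green(m), has_feathers(item1), hot(m), large(item1), mammal(rex), metal(item1), open(rex), penguin(rex), ready(m), red(rex), small(item1), stale(m), swims(m), valid(m), visible(rex), wooden(item1)} — 24 facts.

24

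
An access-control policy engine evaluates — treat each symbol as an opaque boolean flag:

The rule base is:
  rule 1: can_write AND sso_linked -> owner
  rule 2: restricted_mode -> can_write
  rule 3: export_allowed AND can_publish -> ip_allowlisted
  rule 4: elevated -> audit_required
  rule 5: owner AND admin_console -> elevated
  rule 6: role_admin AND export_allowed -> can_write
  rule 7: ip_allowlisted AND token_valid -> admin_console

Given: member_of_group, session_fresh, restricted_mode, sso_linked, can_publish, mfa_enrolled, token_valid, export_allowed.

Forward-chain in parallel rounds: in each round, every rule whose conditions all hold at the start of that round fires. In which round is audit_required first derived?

4

Round 1: rule 2 [restricted_mode -> can_write]; rule 3 [export_allowed AND can_publish -> ip_allowlisted]. New: can_write, ip_allowlisted.
Round 2: rule 1 [can_write AND sso_linked -> owner]; rule 7 [ip_allowlisted AND token_valid -> admin_console]. New: owner, admin_console.
Round 3: rule 5 [owner AND admin_console -> elevated]. New: elevated.
Round 4: rule 4 [elevated -> audit_required]. New: audit_required.
audit_required first appears in round 4.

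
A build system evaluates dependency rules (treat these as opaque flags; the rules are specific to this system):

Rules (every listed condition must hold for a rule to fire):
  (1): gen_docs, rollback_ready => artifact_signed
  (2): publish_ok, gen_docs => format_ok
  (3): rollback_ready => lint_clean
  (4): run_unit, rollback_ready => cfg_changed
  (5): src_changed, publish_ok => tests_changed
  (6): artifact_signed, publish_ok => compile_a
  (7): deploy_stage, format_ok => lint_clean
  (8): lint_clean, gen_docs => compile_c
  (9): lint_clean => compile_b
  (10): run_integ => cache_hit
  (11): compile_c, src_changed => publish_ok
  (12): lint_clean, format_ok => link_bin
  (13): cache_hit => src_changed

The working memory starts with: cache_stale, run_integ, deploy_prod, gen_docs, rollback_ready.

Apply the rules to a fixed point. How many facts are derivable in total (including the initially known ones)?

16

Round 1: (1) [gen_docs, rollback_ready => artifact_signed]; (3) [rollback_ready => lint_clean]; (10) [run_integ => cache_hit]. New: artifact_signed, lint_clean, cache_hit.
Round 2: (8) [lint_clean, gen_docs => compile_c]; (9) [lint_clean => compile_b]; (13) [cache_hit => src_changed]. New: compile_c, compile_b, src_changed.
Round 3: (11) [compile_c, src_changed => publish_ok]. New: publish_ok.
Round 4: (2) [publish_ok, gen_docs => format_ok]; (5) [src_changed, publish_ok => tests_changed]; (6) [artifact_signed, publish_ok => compile_a]. New: format_ok, tests_changed, compile_a.
Round 5: (12) [lint_clean, format_ok => link_bin]. New: link_bin.
Closure: {artifact_signed, cache_hit, cache_stale, compile_a, compile_b, compile_c, deploy_prod, format_ok, gen_docs, link_bin, lint_clean, publish_ok, rollback_ready, run_integ, src_changed, tests_changed} — 16 facts.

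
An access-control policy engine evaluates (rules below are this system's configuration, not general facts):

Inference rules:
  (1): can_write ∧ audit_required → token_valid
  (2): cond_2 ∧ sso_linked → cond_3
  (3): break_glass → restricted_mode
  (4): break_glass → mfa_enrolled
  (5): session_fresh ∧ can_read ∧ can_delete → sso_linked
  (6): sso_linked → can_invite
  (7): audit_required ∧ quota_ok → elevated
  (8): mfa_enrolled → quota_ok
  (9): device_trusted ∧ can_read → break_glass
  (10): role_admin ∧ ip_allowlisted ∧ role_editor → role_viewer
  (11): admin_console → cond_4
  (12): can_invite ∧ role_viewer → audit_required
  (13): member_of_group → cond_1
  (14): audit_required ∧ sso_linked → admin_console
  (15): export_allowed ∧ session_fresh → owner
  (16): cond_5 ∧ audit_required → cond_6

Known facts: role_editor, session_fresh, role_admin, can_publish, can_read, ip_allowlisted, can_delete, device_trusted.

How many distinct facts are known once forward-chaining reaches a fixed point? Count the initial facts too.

[1] (5) [session_fresh ∧ can_read ∧ can_delete → sso_linked]; (9) [device_trusted ∧ can_read → break_glass]; (10) [role_admin ∧ ip_allowlisted ∧ role_editor → role_viewer]. ⇒ new: sso_linked, break_glass, role_viewer.
[2] (3) [break_glass → restricted_mode]; (4) [break_glass → mfa_enrolled]; (6) [sso_linked → can_invite]. ⇒ new: restricted_mode, mfa_enrolled, can_invite.
[3] (8) [mfa_enrolled → quota_ok]; (12) [can_invite ∧ role_viewer → audit_required]. ⇒ new: quota_ok, audit_required.
[4] (7) [audit_required ∧ quota_ok → elevated]; (14) [audit_required ∧ sso_linked → admin_console]. ⇒ new: elevated, admin_console.
[5] (11) [admin_console → cond_4]. ⇒ new: cond_4.
Closure: {admin_console, audit_required, break_glass, can_delete, can_invite, can_publish, can_read, cond_4, device_trusted, elevated, ip_allowlisted, mfa_enrolled, quota_ok, restricted_mode, role_admin, role_editor, role_viewer, session_fresh, sso_linked} — 19 facts.

19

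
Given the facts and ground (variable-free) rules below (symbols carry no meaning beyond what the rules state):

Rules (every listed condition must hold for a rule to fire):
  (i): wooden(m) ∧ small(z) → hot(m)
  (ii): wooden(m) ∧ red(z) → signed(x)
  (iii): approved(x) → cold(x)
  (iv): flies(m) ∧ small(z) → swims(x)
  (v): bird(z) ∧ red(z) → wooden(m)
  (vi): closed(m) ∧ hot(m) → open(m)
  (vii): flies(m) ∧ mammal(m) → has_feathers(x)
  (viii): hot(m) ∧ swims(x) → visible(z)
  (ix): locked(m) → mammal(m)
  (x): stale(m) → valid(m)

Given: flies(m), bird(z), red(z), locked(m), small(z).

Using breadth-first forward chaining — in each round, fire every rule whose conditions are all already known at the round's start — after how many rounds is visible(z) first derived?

Round 1: (iv) [flies(m) ∧ small(z) → swims(x)]; (v) [bird(z) ∧ red(z) → wooden(m)]; (ix) [locked(m) → mammal(m)]. Adds swims(x), wooden(m), mammal(m).
Round 2: (i) [wooden(m) ∧ small(z) → hot(m)]; (ii) [wooden(m) ∧ red(z) → signed(x)]; (vii) [flies(m) ∧ mammal(m) → has_feathers(x)]. Adds hot(m), signed(x), has_feathers(x).
Round 3: (viii) [hot(m) ∧ swims(x) → visible(z)]. Adds visible(z).
visible(z) first appears in round 3.

3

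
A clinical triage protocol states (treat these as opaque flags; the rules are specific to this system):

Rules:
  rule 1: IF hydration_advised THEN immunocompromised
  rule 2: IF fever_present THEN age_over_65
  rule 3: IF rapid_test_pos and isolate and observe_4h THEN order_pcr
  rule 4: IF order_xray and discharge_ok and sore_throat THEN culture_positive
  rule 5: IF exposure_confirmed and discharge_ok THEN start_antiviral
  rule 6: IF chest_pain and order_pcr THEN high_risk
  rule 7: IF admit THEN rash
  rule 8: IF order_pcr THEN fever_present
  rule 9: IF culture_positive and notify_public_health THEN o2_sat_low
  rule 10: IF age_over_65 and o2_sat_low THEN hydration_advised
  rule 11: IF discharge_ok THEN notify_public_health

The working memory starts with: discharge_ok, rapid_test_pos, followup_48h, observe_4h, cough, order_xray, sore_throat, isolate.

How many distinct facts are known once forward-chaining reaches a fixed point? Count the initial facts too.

16

Round 1 fires rule 3, rule 4, rule 11, giving order_pcr, culture_positive, notify_public_health.
Round 2 fires rule 8, rule 9, giving fever_present, o2_sat_low.
Round 3 fires rule 2, giving age_over_65.
Round 4 fires rule 10, giving hydration_advised.
Round 5 fires rule 1, giving immunocompromised.
Closure: {age_over_65, cough, culture_positive, discharge_ok, fever_present, followup_48h, hydration_advised, immunocompromised, isolate, notify_public_health, o2_sat_low, observe_4h, order_pcr, order_xray, rapid_test_pos, sore_throat} — 16 facts.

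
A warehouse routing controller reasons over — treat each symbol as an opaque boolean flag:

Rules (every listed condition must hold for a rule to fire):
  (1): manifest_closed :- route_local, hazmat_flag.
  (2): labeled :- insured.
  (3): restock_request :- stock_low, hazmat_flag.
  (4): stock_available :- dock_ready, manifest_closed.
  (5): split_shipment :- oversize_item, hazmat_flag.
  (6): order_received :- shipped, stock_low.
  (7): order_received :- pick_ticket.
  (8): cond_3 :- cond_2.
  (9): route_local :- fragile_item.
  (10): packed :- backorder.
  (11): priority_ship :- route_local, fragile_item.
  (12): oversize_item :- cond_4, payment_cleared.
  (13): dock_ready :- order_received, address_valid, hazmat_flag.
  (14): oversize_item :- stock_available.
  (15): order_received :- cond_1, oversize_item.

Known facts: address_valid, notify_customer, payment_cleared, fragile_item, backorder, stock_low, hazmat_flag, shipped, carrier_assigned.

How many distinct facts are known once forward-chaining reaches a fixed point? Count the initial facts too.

Round 1 — (3), (6), (9), (10), derive restock_request, order_received, route_local, packed.
Round 2 — (1), (11), (13), derive manifest_closed, priority_ship, dock_ready.
Round 3 — (4), derive stock_available.
Round 4 — (14), derive oversize_item.
Round 5 — (5), derive split_shipment.
Closure: {address_valid, backorder, carrier_assigned, dock_ready, fragile_item, hazmat_flag, manifest_closed, notify_customer, order_received, oversize_item, packed, payment_cleared, priority_ship, restock_request, route_local, shipped, split_shipment, stock_available, stock_low} — 19 facts.

19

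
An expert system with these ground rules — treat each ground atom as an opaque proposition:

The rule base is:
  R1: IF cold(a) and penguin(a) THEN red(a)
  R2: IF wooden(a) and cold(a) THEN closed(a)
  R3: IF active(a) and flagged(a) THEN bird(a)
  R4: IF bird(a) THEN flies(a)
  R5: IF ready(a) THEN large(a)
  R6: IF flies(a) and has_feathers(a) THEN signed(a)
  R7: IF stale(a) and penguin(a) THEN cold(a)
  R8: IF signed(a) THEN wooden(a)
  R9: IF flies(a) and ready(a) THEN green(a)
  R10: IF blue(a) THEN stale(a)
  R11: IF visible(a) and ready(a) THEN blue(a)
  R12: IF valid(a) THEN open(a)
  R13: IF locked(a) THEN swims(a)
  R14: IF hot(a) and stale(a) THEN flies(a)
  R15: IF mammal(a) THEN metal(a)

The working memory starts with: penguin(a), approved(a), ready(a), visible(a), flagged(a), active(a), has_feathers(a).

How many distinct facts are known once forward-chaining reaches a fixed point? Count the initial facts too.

[1] R3 [IF active(a) and flagged(a) THEN bird(a)]; R5 [IF ready(a) THEN large(a)]; R11 [IF visible(a) and ready(a) THEN blue(a)]. ⇒ new: bird(a), large(a), blue(a).
[2] R4 [IF bird(a) THEN flies(a)]; R10 [IF blue(a) THEN stale(a)]. ⇒ new: flies(a), stale(a).
[3] R6 [IF flies(a) and has_feathers(a) THEN signed(a)]; R7 [IF stale(a) and penguin(a) THEN cold(a)]; R9 [IF flies(a) and ready(a) THEN green(a)]. ⇒ new: signed(a), cold(a), green(a).
[4] R1 [IF cold(a) and penguin(a) THEN red(a)]; R8 [IF signed(a) THEN wooden(a)]. ⇒ new: red(a), wooden(a).
[5] R2 [IF wooden(a) and cold(a) THEN closed(a)]. ⇒ new: closed(a).
Closure: {active(a), approved(a), bird(a), blue(a), closed(a), cold(a), flagged(a), flies(a), green(a), has_feathers(a), large(a), penguin(a), ready(a), red(a), signed(a), stale(a), visible(a), wooden(a)} — 18 facts.

18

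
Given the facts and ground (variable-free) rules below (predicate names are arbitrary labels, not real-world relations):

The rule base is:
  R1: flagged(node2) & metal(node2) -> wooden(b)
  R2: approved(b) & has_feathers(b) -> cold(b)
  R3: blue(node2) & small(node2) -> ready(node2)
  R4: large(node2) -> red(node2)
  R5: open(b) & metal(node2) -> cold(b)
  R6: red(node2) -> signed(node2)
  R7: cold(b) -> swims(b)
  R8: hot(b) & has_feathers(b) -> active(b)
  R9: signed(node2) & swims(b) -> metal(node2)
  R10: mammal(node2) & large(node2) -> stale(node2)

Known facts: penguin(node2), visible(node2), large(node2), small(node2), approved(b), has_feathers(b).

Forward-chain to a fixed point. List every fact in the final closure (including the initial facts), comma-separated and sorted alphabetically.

Round 1 — R2, R4, derive cold(b), red(node2).
Round 2 — R6, R7, derive signed(node2), swims(b).
Round 3 — R9, derive metal(node2).

approved(b), cold(b), has_feathers(b), large(node2), metal(node2), penguin(node2), red(node2), signed(node2), small(node2), swims(b), visible(node2)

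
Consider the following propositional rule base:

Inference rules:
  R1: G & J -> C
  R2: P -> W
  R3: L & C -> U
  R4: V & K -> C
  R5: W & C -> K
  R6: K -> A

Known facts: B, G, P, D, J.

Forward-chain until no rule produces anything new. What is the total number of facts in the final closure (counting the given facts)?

9

Round 1: R1 [G & J -> C]; R2 [P -> W]. Adds C, W.
Round 2: R5 [W & C -> K]. Adds K.
Round 3: R6 [K -> A]. Adds A.
Closure: {A, B, C, D, G, J, K, P, W} — 9 facts.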